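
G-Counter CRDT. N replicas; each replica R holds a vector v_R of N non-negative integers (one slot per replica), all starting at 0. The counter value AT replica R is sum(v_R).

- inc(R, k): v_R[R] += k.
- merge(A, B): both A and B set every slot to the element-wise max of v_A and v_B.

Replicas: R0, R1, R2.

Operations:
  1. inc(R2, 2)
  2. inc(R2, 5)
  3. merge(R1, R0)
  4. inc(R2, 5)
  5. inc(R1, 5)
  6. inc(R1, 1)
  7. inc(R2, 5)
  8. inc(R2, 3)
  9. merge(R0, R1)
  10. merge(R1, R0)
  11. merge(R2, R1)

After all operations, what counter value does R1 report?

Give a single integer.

Answer: 26

Derivation:
Op 1: inc R2 by 2 -> R2=(0,0,2) value=2
Op 2: inc R2 by 5 -> R2=(0,0,7) value=7
Op 3: merge R1<->R0 -> R1=(0,0,0) R0=(0,0,0)
Op 4: inc R2 by 5 -> R2=(0,0,12) value=12
Op 5: inc R1 by 5 -> R1=(0,5,0) value=5
Op 6: inc R1 by 1 -> R1=(0,6,0) value=6
Op 7: inc R2 by 5 -> R2=(0,0,17) value=17
Op 8: inc R2 by 3 -> R2=(0,0,20) value=20
Op 9: merge R0<->R1 -> R0=(0,6,0) R1=(0,6,0)
Op 10: merge R1<->R0 -> R1=(0,6,0) R0=(0,6,0)
Op 11: merge R2<->R1 -> R2=(0,6,20) R1=(0,6,20)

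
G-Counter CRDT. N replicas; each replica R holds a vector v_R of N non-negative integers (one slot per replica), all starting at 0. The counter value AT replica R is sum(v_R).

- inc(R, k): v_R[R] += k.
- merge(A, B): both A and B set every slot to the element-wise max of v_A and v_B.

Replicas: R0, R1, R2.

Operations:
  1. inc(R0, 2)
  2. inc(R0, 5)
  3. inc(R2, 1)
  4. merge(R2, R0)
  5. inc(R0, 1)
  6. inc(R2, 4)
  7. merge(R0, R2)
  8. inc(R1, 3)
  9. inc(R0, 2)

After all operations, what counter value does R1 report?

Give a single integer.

Answer: 3

Derivation:
Op 1: inc R0 by 2 -> R0=(2,0,0) value=2
Op 2: inc R0 by 5 -> R0=(7,0,0) value=7
Op 3: inc R2 by 1 -> R2=(0,0,1) value=1
Op 4: merge R2<->R0 -> R2=(7,0,1) R0=(7,0,1)
Op 5: inc R0 by 1 -> R0=(8,0,1) value=9
Op 6: inc R2 by 4 -> R2=(7,0,5) value=12
Op 7: merge R0<->R2 -> R0=(8,0,5) R2=(8,0,5)
Op 8: inc R1 by 3 -> R1=(0,3,0) value=3
Op 9: inc R0 by 2 -> R0=(10,0,5) value=15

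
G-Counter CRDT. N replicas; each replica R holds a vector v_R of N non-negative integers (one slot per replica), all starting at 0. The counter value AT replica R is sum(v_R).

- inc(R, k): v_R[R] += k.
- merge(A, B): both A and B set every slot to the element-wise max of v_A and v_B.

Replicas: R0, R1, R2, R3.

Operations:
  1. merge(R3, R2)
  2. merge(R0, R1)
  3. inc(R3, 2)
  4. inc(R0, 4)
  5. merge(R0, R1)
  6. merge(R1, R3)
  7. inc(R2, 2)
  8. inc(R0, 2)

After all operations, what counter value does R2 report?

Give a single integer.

Op 1: merge R3<->R2 -> R3=(0,0,0,0) R2=(0,0,0,0)
Op 2: merge R0<->R1 -> R0=(0,0,0,0) R1=(0,0,0,0)
Op 3: inc R3 by 2 -> R3=(0,0,0,2) value=2
Op 4: inc R0 by 4 -> R0=(4,0,0,0) value=4
Op 5: merge R0<->R1 -> R0=(4,0,0,0) R1=(4,0,0,0)
Op 6: merge R1<->R3 -> R1=(4,0,0,2) R3=(4,0,0,2)
Op 7: inc R2 by 2 -> R2=(0,0,2,0) value=2
Op 8: inc R0 by 2 -> R0=(6,0,0,0) value=6

Answer: 2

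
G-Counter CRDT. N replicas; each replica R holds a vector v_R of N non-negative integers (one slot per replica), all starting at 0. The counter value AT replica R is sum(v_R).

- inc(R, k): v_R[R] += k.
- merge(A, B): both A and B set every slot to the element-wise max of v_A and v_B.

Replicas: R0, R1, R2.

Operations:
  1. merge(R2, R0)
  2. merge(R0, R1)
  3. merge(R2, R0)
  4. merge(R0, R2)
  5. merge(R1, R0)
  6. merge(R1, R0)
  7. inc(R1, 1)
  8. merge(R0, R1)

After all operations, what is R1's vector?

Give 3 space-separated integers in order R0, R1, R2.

Answer: 0 1 0

Derivation:
Op 1: merge R2<->R0 -> R2=(0,0,0) R0=(0,0,0)
Op 2: merge R0<->R1 -> R0=(0,0,0) R1=(0,0,0)
Op 3: merge R2<->R0 -> R2=(0,0,0) R0=(0,0,0)
Op 4: merge R0<->R2 -> R0=(0,0,0) R2=(0,0,0)
Op 5: merge R1<->R0 -> R1=(0,0,0) R0=(0,0,0)
Op 6: merge R1<->R0 -> R1=(0,0,0) R0=(0,0,0)
Op 7: inc R1 by 1 -> R1=(0,1,0) value=1
Op 8: merge R0<->R1 -> R0=(0,1,0) R1=(0,1,0)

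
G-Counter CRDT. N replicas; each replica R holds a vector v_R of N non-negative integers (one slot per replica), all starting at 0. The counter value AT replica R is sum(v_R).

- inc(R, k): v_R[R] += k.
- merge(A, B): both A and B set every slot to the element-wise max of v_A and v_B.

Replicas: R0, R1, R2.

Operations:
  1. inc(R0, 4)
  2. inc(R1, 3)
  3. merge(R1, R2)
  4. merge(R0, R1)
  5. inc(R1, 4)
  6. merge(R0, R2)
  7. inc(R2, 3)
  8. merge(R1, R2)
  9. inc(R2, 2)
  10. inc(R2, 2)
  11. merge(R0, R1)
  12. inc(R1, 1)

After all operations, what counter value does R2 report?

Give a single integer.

Op 1: inc R0 by 4 -> R0=(4,0,0) value=4
Op 2: inc R1 by 3 -> R1=(0,3,0) value=3
Op 3: merge R1<->R2 -> R1=(0,3,0) R2=(0,3,0)
Op 4: merge R0<->R1 -> R0=(4,3,0) R1=(4,3,0)
Op 5: inc R1 by 4 -> R1=(4,7,0) value=11
Op 6: merge R0<->R2 -> R0=(4,3,0) R2=(4,3,0)
Op 7: inc R2 by 3 -> R2=(4,3,3) value=10
Op 8: merge R1<->R2 -> R1=(4,7,3) R2=(4,7,3)
Op 9: inc R2 by 2 -> R2=(4,7,5) value=16
Op 10: inc R2 by 2 -> R2=(4,7,7) value=18
Op 11: merge R0<->R1 -> R0=(4,7,3) R1=(4,7,3)
Op 12: inc R1 by 1 -> R1=(4,8,3) value=15

Answer: 18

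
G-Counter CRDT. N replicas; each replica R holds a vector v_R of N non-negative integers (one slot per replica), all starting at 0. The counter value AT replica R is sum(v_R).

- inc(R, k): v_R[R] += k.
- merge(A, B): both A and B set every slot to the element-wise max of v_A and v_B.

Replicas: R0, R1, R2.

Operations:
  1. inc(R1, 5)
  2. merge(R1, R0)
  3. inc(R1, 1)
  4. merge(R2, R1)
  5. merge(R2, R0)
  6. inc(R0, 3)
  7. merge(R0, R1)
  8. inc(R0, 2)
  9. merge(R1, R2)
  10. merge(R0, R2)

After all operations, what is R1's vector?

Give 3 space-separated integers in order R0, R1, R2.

Op 1: inc R1 by 5 -> R1=(0,5,0) value=5
Op 2: merge R1<->R0 -> R1=(0,5,0) R0=(0,5,0)
Op 3: inc R1 by 1 -> R1=(0,6,0) value=6
Op 4: merge R2<->R1 -> R2=(0,6,0) R1=(0,6,0)
Op 5: merge R2<->R0 -> R2=(0,6,0) R0=(0,6,0)
Op 6: inc R0 by 3 -> R0=(3,6,0) value=9
Op 7: merge R0<->R1 -> R0=(3,6,0) R1=(3,6,0)
Op 8: inc R0 by 2 -> R0=(5,6,0) value=11
Op 9: merge R1<->R2 -> R1=(3,6,0) R2=(3,6,0)
Op 10: merge R0<->R2 -> R0=(5,6,0) R2=(5,6,0)

Answer: 3 6 0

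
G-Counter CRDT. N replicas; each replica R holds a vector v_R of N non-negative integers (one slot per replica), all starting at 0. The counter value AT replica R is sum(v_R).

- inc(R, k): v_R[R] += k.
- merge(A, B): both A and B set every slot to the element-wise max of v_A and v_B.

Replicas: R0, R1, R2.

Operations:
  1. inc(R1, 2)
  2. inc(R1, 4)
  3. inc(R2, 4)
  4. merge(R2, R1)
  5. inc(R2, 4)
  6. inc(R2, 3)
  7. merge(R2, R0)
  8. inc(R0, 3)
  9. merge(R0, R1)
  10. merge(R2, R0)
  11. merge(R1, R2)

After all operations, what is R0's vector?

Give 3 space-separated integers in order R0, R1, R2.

Answer: 3 6 11

Derivation:
Op 1: inc R1 by 2 -> R1=(0,2,0) value=2
Op 2: inc R1 by 4 -> R1=(0,6,0) value=6
Op 3: inc R2 by 4 -> R2=(0,0,4) value=4
Op 4: merge R2<->R1 -> R2=(0,6,4) R1=(0,6,4)
Op 5: inc R2 by 4 -> R2=(0,6,8) value=14
Op 6: inc R2 by 3 -> R2=(0,6,11) value=17
Op 7: merge R2<->R0 -> R2=(0,6,11) R0=(0,6,11)
Op 8: inc R0 by 3 -> R0=(3,6,11) value=20
Op 9: merge R0<->R1 -> R0=(3,6,11) R1=(3,6,11)
Op 10: merge R2<->R0 -> R2=(3,6,11) R0=(3,6,11)
Op 11: merge R1<->R2 -> R1=(3,6,11) R2=(3,6,11)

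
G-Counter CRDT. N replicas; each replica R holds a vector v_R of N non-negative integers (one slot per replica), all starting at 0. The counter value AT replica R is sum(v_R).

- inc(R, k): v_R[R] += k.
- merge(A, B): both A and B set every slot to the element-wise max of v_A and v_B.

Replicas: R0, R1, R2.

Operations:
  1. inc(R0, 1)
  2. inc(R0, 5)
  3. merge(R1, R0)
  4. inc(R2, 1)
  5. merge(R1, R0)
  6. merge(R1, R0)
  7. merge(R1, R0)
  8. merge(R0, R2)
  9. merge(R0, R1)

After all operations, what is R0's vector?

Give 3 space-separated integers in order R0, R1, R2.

Op 1: inc R0 by 1 -> R0=(1,0,0) value=1
Op 2: inc R0 by 5 -> R0=(6,0,0) value=6
Op 3: merge R1<->R0 -> R1=(6,0,0) R0=(6,0,0)
Op 4: inc R2 by 1 -> R2=(0,0,1) value=1
Op 5: merge R1<->R0 -> R1=(6,0,0) R0=(6,0,0)
Op 6: merge R1<->R0 -> R1=(6,0,0) R0=(6,0,0)
Op 7: merge R1<->R0 -> R1=(6,0,0) R0=(6,0,0)
Op 8: merge R0<->R2 -> R0=(6,0,1) R2=(6,0,1)
Op 9: merge R0<->R1 -> R0=(6,0,1) R1=(6,0,1)

Answer: 6 0 1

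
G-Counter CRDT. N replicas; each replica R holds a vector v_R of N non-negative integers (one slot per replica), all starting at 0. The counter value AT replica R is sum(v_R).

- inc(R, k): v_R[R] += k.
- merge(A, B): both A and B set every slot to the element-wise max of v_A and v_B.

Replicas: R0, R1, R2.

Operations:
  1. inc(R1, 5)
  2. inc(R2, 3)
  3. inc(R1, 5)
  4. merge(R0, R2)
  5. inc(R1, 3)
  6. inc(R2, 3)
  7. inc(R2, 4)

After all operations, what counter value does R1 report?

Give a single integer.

Answer: 13

Derivation:
Op 1: inc R1 by 5 -> R1=(0,5,0) value=5
Op 2: inc R2 by 3 -> R2=(0,0,3) value=3
Op 3: inc R1 by 5 -> R1=(0,10,0) value=10
Op 4: merge R0<->R2 -> R0=(0,0,3) R2=(0,0,3)
Op 5: inc R1 by 3 -> R1=(0,13,0) value=13
Op 6: inc R2 by 3 -> R2=(0,0,6) value=6
Op 7: inc R2 by 4 -> R2=(0,0,10) value=10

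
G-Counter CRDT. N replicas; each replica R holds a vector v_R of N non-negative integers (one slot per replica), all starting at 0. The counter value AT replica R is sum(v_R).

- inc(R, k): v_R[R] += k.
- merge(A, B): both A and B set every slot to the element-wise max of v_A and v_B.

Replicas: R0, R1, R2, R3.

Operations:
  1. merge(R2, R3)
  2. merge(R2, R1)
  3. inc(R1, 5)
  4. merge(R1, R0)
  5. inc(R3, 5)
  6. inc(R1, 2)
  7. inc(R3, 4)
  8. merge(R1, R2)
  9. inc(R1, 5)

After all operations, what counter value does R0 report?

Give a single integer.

Op 1: merge R2<->R3 -> R2=(0,0,0,0) R3=(0,0,0,0)
Op 2: merge R2<->R1 -> R2=(0,0,0,0) R1=(0,0,0,0)
Op 3: inc R1 by 5 -> R1=(0,5,0,0) value=5
Op 4: merge R1<->R0 -> R1=(0,5,0,0) R0=(0,5,0,0)
Op 5: inc R3 by 5 -> R3=(0,0,0,5) value=5
Op 6: inc R1 by 2 -> R1=(0,7,0,0) value=7
Op 7: inc R3 by 4 -> R3=(0,0,0,9) value=9
Op 8: merge R1<->R2 -> R1=(0,7,0,0) R2=(0,7,0,0)
Op 9: inc R1 by 5 -> R1=(0,12,0,0) value=12

Answer: 5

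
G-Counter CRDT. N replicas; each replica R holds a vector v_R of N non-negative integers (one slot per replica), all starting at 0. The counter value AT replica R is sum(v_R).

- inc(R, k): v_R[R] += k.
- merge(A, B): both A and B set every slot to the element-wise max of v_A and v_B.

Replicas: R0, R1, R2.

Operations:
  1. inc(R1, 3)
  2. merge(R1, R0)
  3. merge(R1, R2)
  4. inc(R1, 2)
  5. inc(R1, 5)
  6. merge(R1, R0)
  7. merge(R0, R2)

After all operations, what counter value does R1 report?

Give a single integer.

Answer: 10

Derivation:
Op 1: inc R1 by 3 -> R1=(0,3,0) value=3
Op 2: merge R1<->R0 -> R1=(0,3,0) R0=(0,3,0)
Op 3: merge R1<->R2 -> R1=(0,3,0) R2=(0,3,0)
Op 4: inc R1 by 2 -> R1=(0,5,0) value=5
Op 5: inc R1 by 5 -> R1=(0,10,0) value=10
Op 6: merge R1<->R0 -> R1=(0,10,0) R0=(0,10,0)
Op 7: merge R0<->R2 -> R0=(0,10,0) R2=(0,10,0)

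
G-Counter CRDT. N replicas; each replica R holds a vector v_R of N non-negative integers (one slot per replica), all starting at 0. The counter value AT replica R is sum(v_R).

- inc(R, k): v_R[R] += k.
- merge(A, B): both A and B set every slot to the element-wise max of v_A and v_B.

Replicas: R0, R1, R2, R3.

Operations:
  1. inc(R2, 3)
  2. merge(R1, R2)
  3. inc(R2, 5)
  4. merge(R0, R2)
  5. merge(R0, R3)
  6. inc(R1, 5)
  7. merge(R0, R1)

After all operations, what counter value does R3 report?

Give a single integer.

Answer: 8

Derivation:
Op 1: inc R2 by 3 -> R2=(0,0,3,0) value=3
Op 2: merge R1<->R2 -> R1=(0,0,3,0) R2=(0,0,3,0)
Op 3: inc R2 by 5 -> R2=(0,0,8,0) value=8
Op 4: merge R0<->R2 -> R0=(0,0,8,0) R2=(0,0,8,0)
Op 5: merge R0<->R3 -> R0=(0,0,8,0) R3=(0,0,8,0)
Op 6: inc R1 by 5 -> R1=(0,5,3,0) value=8
Op 7: merge R0<->R1 -> R0=(0,5,8,0) R1=(0,5,8,0)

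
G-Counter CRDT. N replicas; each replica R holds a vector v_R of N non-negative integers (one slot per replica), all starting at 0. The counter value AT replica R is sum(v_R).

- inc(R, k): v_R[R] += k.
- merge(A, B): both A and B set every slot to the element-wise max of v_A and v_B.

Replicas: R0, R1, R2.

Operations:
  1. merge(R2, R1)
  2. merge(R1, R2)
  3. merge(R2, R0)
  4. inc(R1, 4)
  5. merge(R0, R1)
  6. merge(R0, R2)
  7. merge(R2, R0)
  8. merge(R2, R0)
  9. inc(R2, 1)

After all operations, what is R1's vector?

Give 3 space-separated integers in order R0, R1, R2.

Answer: 0 4 0

Derivation:
Op 1: merge R2<->R1 -> R2=(0,0,0) R1=(0,0,0)
Op 2: merge R1<->R2 -> R1=(0,0,0) R2=(0,0,0)
Op 3: merge R2<->R0 -> R2=(0,0,0) R0=(0,0,0)
Op 4: inc R1 by 4 -> R1=(0,4,0) value=4
Op 5: merge R0<->R1 -> R0=(0,4,0) R1=(0,4,0)
Op 6: merge R0<->R2 -> R0=(0,4,0) R2=(0,4,0)
Op 7: merge R2<->R0 -> R2=(0,4,0) R0=(0,4,0)
Op 8: merge R2<->R0 -> R2=(0,4,0) R0=(0,4,0)
Op 9: inc R2 by 1 -> R2=(0,4,1) value=5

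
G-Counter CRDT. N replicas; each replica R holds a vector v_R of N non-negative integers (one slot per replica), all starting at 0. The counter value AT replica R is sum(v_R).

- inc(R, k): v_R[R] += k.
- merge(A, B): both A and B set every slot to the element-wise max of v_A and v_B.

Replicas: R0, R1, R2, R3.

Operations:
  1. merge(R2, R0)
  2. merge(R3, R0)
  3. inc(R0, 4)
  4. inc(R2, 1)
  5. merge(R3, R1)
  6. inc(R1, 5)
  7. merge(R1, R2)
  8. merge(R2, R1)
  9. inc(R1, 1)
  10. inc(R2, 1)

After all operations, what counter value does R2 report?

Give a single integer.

Answer: 7

Derivation:
Op 1: merge R2<->R0 -> R2=(0,0,0,0) R0=(0,0,0,0)
Op 2: merge R3<->R0 -> R3=(0,0,0,0) R0=(0,0,0,0)
Op 3: inc R0 by 4 -> R0=(4,0,0,0) value=4
Op 4: inc R2 by 1 -> R2=(0,0,1,0) value=1
Op 5: merge R3<->R1 -> R3=(0,0,0,0) R1=(0,0,0,0)
Op 6: inc R1 by 5 -> R1=(0,5,0,0) value=5
Op 7: merge R1<->R2 -> R1=(0,5,1,0) R2=(0,5,1,0)
Op 8: merge R2<->R1 -> R2=(0,5,1,0) R1=(0,5,1,0)
Op 9: inc R1 by 1 -> R1=(0,6,1,0) value=7
Op 10: inc R2 by 1 -> R2=(0,5,2,0) value=7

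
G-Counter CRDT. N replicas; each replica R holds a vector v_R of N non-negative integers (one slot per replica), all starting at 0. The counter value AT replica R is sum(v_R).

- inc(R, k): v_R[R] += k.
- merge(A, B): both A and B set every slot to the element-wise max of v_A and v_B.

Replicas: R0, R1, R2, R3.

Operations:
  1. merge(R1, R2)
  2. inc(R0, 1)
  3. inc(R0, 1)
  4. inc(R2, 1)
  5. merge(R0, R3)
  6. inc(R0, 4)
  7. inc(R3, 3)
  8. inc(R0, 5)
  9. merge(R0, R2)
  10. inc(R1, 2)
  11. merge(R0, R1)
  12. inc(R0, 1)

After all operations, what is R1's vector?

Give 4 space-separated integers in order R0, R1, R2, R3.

Answer: 11 2 1 0

Derivation:
Op 1: merge R1<->R2 -> R1=(0,0,0,0) R2=(0,0,0,0)
Op 2: inc R0 by 1 -> R0=(1,0,0,0) value=1
Op 3: inc R0 by 1 -> R0=(2,0,0,0) value=2
Op 4: inc R2 by 1 -> R2=(0,0,1,0) value=1
Op 5: merge R0<->R3 -> R0=(2,0,0,0) R3=(2,0,0,0)
Op 6: inc R0 by 4 -> R0=(6,0,0,0) value=6
Op 7: inc R3 by 3 -> R3=(2,0,0,3) value=5
Op 8: inc R0 by 5 -> R0=(11,0,0,0) value=11
Op 9: merge R0<->R2 -> R0=(11,0,1,0) R2=(11,0,1,0)
Op 10: inc R1 by 2 -> R1=(0,2,0,0) value=2
Op 11: merge R0<->R1 -> R0=(11,2,1,0) R1=(11,2,1,0)
Op 12: inc R0 by 1 -> R0=(12,2,1,0) value=15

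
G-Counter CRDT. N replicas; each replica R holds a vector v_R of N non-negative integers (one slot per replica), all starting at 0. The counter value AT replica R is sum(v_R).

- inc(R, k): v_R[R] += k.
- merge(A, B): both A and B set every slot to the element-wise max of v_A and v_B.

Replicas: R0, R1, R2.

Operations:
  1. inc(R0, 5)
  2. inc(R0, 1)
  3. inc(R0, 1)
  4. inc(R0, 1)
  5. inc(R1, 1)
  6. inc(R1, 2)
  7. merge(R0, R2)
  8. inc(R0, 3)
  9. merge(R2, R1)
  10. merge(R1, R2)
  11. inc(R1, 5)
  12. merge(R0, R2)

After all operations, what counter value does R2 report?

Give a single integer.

Op 1: inc R0 by 5 -> R0=(5,0,0) value=5
Op 2: inc R0 by 1 -> R0=(6,0,0) value=6
Op 3: inc R0 by 1 -> R0=(7,0,0) value=7
Op 4: inc R0 by 1 -> R0=(8,0,0) value=8
Op 5: inc R1 by 1 -> R1=(0,1,0) value=1
Op 6: inc R1 by 2 -> R1=(0,3,0) value=3
Op 7: merge R0<->R2 -> R0=(8,0,0) R2=(8,0,0)
Op 8: inc R0 by 3 -> R0=(11,0,0) value=11
Op 9: merge R2<->R1 -> R2=(8,3,0) R1=(8,3,0)
Op 10: merge R1<->R2 -> R1=(8,3,0) R2=(8,3,0)
Op 11: inc R1 by 5 -> R1=(8,8,0) value=16
Op 12: merge R0<->R2 -> R0=(11,3,0) R2=(11,3,0)

Answer: 14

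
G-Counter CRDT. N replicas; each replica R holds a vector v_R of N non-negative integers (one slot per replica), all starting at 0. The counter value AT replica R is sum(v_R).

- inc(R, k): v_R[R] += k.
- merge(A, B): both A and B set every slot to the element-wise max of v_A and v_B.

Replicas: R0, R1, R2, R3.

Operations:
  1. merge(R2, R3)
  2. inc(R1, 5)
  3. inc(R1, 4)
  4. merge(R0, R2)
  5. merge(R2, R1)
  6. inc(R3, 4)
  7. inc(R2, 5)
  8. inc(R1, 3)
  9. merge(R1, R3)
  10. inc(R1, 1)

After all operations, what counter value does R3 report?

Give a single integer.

Op 1: merge R2<->R3 -> R2=(0,0,0,0) R3=(0,0,0,0)
Op 2: inc R1 by 5 -> R1=(0,5,0,0) value=5
Op 3: inc R1 by 4 -> R1=(0,9,0,0) value=9
Op 4: merge R0<->R2 -> R0=(0,0,0,0) R2=(0,0,0,0)
Op 5: merge R2<->R1 -> R2=(0,9,0,0) R1=(0,9,0,0)
Op 6: inc R3 by 4 -> R3=(0,0,0,4) value=4
Op 7: inc R2 by 5 -> R2=(0,9,5,0) value=14
Op 8: inc R1 by 3 -> R1=(0,12,0,0) value=12
Op 9: merge R1<->R3 -> R1=(0,12,0,4) R3=(0,12,0,4)
Op 10: inc R1 by 1 -> R1=(0,13,0,4) value=17

Answer: 16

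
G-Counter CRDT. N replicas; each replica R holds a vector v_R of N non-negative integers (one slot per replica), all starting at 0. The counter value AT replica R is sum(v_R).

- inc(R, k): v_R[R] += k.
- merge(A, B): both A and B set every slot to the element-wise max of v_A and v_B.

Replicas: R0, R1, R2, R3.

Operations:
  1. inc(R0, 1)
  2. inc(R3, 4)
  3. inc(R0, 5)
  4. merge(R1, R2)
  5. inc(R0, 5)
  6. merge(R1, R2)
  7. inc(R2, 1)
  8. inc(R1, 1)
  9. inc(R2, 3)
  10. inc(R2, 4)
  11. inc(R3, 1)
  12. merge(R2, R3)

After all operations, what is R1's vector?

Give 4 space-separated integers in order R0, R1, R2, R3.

Answer: 0 1 0 0

Derivation:
Op 1: inc R0 by 1 -> R0=(1,0,0,0) value=1
Op 2: inc R3 by 4 -> R3=(0,0,0,4) value=4
Op 3: inc R0 by 5 -> R0=(6,0,0,0) value=6
Op 4: merge R1<->R2 -> R1=(0,0,0,0) R2=(0,0,0,0)
Op 5: inc R0 by 5 -> R0=(11,0,0,0) value=11
Op 6: merge R1<->R2 -> R1=(0,0,0,0) R2=(0,0,0,0)
Op 7: inc R2 by 1 -> R2=(0,0,1,0) value=1
Op 8: inc R1 by 1 -> R1=(0,1,0,0) value=1
Op 9: inc R2 by 3 -> R2=(0,0,4,0) value=4
Op 10: inc R2 by 4 -> R2=(0,0,8,0) value=8
Op 11: inc R3 by 1 -> R3=(0,0,0,5) value=5
Op 12: merge R2<->R3 -> R2=(0,0,8,5) R3=(0,0,8,5)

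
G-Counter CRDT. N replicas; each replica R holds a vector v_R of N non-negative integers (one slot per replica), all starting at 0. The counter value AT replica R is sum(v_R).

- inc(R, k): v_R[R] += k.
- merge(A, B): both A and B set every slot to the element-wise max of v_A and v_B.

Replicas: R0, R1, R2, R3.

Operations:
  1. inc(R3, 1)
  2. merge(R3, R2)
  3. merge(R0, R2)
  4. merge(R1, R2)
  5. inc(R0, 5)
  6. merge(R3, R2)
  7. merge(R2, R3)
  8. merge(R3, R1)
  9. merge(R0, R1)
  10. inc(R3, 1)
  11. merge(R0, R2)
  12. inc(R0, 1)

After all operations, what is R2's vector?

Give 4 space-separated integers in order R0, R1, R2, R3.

Op 1: inc R3 by 1 -> R3=(0,0,0,1) value=1
Op 2: merge R3<->R2 -> R3=(0,0,0,1) R2=(0,0,0,1)
Op 3: merge R0<->R2 -> R0=(0,0,0,1) R2=(0,0,0,1)
Op 4: merge R1<->R2 -> R1=(0,0,0,1) R2=(0,0,0,1)
Op 5: inc R0 by 5 -> R0=(5,0,0,1) value=6
Op 6: merge R3<->R2 -> R3=(0,0,0,1) R2=(0,0,0,1)
Op 7: merge R2<->R3 -> R2=(0,0,0,1) R3=(0,0,0,1)
Op 8: merge R3<->R1 -> R3=(0,0,0,1) R1=(0,0,0,1)
Op 9: merge R0<->R1 -> R0=(5,0,0,1) R1=(5,0,0,1)
Op 10: inc R3 by 1 -> R3=(0,0,0,2) value=2
Op 11: merge R0<->R2 -> R0=(5,0,0,1) R2=(5,0,0,1)
Op 12: inc R0 by 1 -> R0=(6,0,0,1) value=7

Answer: 5 0 0 1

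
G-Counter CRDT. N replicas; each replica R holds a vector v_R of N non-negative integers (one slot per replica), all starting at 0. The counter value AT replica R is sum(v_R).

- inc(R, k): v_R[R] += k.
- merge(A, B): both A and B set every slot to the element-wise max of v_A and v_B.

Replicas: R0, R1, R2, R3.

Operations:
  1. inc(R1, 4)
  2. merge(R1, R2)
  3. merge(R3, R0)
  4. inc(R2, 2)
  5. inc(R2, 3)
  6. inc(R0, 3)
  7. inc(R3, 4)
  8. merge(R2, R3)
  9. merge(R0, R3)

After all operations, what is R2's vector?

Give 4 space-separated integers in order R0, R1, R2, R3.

Op 1: inc R1 by 4 -> R1=(0,4,0,0) value=4
Op 2: merge R1<->R2 -> R1=(0,4,0,0) R2=(0,4,0,0)
Op 3: merge R3<->R0 -> R3=(0,0,0,0) R0=(0,0,0,0)
Op 4: inc R2 by 2 -> R2=(0,4,2,0) value=6
Op 5: inc R2 by 3 -> R2=(0,4,5,0) value=9
Op 6: inc R0 by 3 -> R0=(3,0,0,0) value=3
Op 7: inc R3 by 4 -> R3=(0,0,0,4) value=4
Op 8: merge R2<->R3 -> R2=(0,4,5,4) R3=(0,4,5,4)
Op 9: merge R0<->R3 -> R0=(3,4,5,4) R3=(3,4,5,4)

Answer: 0 4 5 4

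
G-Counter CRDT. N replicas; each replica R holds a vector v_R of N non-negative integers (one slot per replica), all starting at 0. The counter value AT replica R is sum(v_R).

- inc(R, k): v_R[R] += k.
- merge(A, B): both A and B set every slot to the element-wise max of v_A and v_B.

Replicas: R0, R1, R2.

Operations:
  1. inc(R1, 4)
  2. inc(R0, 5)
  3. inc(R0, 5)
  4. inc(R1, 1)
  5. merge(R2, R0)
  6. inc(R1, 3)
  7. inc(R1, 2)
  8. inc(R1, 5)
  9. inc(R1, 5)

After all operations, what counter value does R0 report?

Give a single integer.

Answer: 10

Derivation:
Op 1: inc R1 by 4 -> R1=(0,4,0) value=4
Op 2: inc R0 by 5 -> R0=(5,0,0) value=5
Op 3: inc R0 by 5 -> R0=(10,0,0) value=10
Op 4: inc R1 by 1 -> R1=(0,5,0) value=5
Op 5: merge R2<->R0 -> R2=(10,0,0) R0=(10,0,0)
Op 6: inc R1 by 3 -> R1=(0,8,0) value=8
Op 7: inc R1 by 2 -> R1=(0,10,0) value=10
Op 8: inc R1 by 5 -> R1=(0,15,0) value=15
Op 9: inc R1 by 5 -> R1=(0,20,0) value=20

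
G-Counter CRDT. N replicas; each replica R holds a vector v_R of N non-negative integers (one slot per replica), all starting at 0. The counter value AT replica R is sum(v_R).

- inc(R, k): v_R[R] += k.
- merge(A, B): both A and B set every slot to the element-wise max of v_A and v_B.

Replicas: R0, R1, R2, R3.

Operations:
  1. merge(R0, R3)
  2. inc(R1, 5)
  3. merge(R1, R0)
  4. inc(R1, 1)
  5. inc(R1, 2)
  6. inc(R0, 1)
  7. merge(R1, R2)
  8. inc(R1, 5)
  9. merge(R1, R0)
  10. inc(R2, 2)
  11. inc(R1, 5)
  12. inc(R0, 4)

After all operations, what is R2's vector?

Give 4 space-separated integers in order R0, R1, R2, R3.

Answer: 0 8 2 0

Derivation:
Op 1: merge R0<->R3 -> R0=(0,0,0,0) R3=(0,0,0,0)
Op 2: inc R1 by 5 -> R1=(0,5,0,0) value=5
Op 3: merge R1<->R0 -> R1=(0,5,0,0) R0=(0,5,0,0)
Op 4: inc R1 by 1 -> R1=(0,6,0,0) value=6
Op 5: inc R1 by 2 -> R1=(0,8,0,0) value=8
Op 6: inc R0 by 1 -> R0=(1,5,0,0) value=6
Op 7: merge R1<->R2 -> R1=(0,8,0,0) R2=(0,8,0,0)
Op 8: inc R1 by 5 -> R1=(0,13,0,0) value=13
Op 9: merge R1<->R0 -> R1=(1,13,0,0) R0=(1,13,0,0)
Op 10: inc R2 by 2 -> R2=(0,8,2,0) value=10
Op 11: inc R1 by 5 -> R1=(1,18,0,0) value=19
Op 12: inc R0 by 4 -> R0=(5,13,0,0) value=18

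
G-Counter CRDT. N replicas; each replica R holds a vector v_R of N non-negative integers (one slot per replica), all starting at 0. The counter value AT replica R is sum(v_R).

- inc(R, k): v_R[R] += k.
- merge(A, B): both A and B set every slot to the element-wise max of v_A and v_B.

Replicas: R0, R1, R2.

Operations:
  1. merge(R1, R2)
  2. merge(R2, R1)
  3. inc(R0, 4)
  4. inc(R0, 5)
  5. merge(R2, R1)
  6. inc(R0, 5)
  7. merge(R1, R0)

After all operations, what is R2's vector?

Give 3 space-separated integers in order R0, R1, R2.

Op 1: merge R1<->R2 -> R1=(0,0,0) R2=(0,0,0)
Op 2: merge R2<->R1 -> R2=(0,0,0) R1=(0,0,0)
Op 3: inc R0 by 4 -> R0=(4,0,0) value=4
Op 4: inc R0 by 5 -> R0=(9,0,0) value=9
Op 5: merge R2<->R1 -> R2=(0,0,0) R1=(0,0,0)
Op 6: inc R0 by 5 -> R0=(14,0,0) value=14
Op 7: merge R1<->R0 -> R1=(14,0,0) R0=(14,0,0)

Answer: 0 0 0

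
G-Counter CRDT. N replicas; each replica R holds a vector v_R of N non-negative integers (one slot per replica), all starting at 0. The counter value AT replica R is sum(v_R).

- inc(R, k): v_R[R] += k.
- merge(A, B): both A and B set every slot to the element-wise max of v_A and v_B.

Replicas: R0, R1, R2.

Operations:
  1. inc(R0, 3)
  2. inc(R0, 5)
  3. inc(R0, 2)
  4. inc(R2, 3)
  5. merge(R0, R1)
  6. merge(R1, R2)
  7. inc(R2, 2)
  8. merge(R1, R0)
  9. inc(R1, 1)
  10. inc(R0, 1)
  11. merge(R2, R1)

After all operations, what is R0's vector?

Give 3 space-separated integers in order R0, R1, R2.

Answer: 11 0 3

Derivation:
Op 1: inc R0 by 3 -> R0=(3,0,0) value=3
Op 2: inc R0 by 5 -> R0=(8,0,0) value=8
Op 3: inc R0 by 2 -> R0=(10,0,0) value=10
Op 4: inc R2 by 3 -> R2=(0,0,3) value=3
Op 5: merge R0<->R1 -> R0=(10,0,0) R1=(10,0,0)
Op 6: merge R1<->R2 -> R1=(10,0,3) R2=(10,0,3)
Op 7: inc R2 by 2 -> R2=(10,0,5) value=15
Op 8: merge R1<->R0 -> R1=(10,0,3) R0=(10,0,3)
Op 9: inc R1 by 1 -> R1=(10,1,3) value=14
Op 10: inc R0 by 1 -> R0=(11,0,3) value=14
Op 11: merge R2<->R1 -> R2=(10,1,5) R1=(10,1,5)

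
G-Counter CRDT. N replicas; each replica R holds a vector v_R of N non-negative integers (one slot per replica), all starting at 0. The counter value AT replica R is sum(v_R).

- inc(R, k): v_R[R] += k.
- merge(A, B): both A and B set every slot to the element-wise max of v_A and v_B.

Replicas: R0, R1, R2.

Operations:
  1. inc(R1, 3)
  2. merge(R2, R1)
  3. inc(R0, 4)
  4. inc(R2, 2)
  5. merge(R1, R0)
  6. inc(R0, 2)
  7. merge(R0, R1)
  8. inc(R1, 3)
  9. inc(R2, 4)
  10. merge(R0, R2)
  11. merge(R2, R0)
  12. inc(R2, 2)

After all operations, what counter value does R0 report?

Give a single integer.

Answer: 15

Derivation:
Op 1: inc R1 by 3 -> R1=(0,3,0) value=3
Op 2: merge R2<->R1 -> R2=(0,3,0) R1=(0,3,0)
Op 3: inc R0 by 4 -> R0=(4,0,0) value=4
Op 4: inc R2 by 2 -> R2=(0,3,2) value=5
Op 5: merge R1<->R0 -> R1=(4,3,0) R0=(4,3,0)
Op 6: inc R0 by 2 -> R0=(6,3,0) value=9
Op 7: merge R0<->R1 -> R0=(6,3,0) R1=(6,3,0)
Op 8: inc R1 by 3 -> R1=(6,6,0) value=12
Op 9: inc R2 by 4 -> R2=(0,3,6) value=9
Op 10: merge R0<->R2 -> R0=(6,3,6) R2=(6,3,6)
Op 11: merge R2<->R0 -> R2=(6,3,6) R0=(6,3,6)
Op 12: inc R2 by 2 -> R2=(6,3,8) value=17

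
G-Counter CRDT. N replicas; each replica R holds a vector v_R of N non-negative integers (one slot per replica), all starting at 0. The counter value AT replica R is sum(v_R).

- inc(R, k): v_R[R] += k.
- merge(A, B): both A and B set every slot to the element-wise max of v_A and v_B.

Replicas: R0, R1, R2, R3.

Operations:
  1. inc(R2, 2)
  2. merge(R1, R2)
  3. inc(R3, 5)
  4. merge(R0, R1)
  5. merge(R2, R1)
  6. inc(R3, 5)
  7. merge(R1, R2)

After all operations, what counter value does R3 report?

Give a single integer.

Answer: 10

Derivation:
Op 1: inc R2 by 2 -> R2=(0,0,2,0) value=2
Op 2: merge R1<->R2 -> R1=(0,0,2,0) R2=(0,0,2,0)
Op 3: inc R3 by 5 -> R3=(0,0,0,5) value=5
Op 4: merge R0<->R1 -> R0=(0,0,2,0) R1=(0,0,2,0)
Op 5: merge R2<->R1 -> R2=(0,0,2,0) R1=(0,0,2,0)
Op 6: inc R3 by 5 -> R3=(0,0,0,10) value=10
Op 7: merge R1<->R2 -> R1=(0,0,2,0) R2=(0,0,2,0)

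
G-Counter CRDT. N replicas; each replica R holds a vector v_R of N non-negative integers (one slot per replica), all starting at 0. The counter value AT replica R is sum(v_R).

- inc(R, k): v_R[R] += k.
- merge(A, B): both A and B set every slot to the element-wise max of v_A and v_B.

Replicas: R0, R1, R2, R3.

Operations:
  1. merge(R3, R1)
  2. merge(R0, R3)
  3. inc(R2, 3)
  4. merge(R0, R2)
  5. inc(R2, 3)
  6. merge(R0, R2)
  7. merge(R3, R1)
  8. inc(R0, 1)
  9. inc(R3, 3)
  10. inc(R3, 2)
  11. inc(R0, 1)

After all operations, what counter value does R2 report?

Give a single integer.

Answer: 6

Derivation:
Op 1: merge R3<->R1 -> R3=(0,0,0,0) R1=(0,0,0,0)
Op 2: merge R0<->R3 -> R0=(0,0,0,0) R3=(0,0,0,0)
Op 3: inc R2 by 3 -> R2=(0,0,3,0) value=3
Op 4: merge R0<->R2 -> R0=(0,0,3,0) R2=(0,0,3,0)
Op 5: inc R2 by 3 -> R2=(0,0,6,0) value=6
Op 6: merge R0<->R2 -> R0=(0,0,6,0) R2=(0,0,6,0)
Op 7: merge R3<->R1 -> R3=(0,0,0,0) R1=(0,0,0,0)
Op 8: inc R0 by 1 -> R0=(1,0,6,0) value=7
Op 9: inc R3 by 3 -> R3=(0,0,0,3) value=3
Op 10: inc R3 by 2 -> R3=(0,0,0,5) value=5
Op 11: inc R0 by 1 -> R0=(2,0,6,0) value=8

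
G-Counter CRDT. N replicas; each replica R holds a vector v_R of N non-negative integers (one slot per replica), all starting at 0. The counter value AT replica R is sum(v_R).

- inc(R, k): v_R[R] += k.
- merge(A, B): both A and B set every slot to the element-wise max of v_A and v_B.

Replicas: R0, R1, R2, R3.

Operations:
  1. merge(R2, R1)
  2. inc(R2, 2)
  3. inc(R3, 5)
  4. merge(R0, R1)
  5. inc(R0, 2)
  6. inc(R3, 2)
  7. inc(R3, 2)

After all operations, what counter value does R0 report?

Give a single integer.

Answer: 2

Derivation:
Op 1: merge R2<->R1 -> R2=(0,0,0,0) R1=(0,0,0,0)
Op 2: inc R2 by 2 -> R2=(0,0,2,0) value=2
Op 3: inc R3 by 5 -> R3=(0,0,0,5) value=5
Op 4: merge R0<->R1 -> R0=(0,0,0,0) R1=(0,0,0,0)
Op 5: inc R0 by 2 -> R0=(2,0,0,0) value=2
Op 6: inc R3 by 2 -> R3=(0,0,0,7) value=7
Op 7: inc R3 by 2 -> R3=(0,0,0,9) value=9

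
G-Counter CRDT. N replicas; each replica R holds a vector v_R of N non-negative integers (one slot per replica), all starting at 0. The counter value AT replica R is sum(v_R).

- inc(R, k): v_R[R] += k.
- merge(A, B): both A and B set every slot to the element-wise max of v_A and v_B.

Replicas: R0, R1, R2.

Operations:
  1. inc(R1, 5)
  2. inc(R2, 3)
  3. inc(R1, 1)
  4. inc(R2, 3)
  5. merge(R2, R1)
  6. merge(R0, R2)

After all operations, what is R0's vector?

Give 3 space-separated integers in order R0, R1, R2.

Op 1: inc R1 by 5 -> R1=(0,5,0) value=5
Op 2: inc R2 by 3 -> R2=(0,0,3) value=3
Op 3: inc R1 by 1 -> R1=(0,6,0) value=6
Op 4: inc R2 by 3 -> R2=(0,0,6) value=6
Op 5: merge R2<->R1 -> R2=(0,6,6) R1=(0,6,6)
Op 6: merge R0<->R2 -> R0=(0,6,6) R2=(0,6,6)

Answer: 0 6 6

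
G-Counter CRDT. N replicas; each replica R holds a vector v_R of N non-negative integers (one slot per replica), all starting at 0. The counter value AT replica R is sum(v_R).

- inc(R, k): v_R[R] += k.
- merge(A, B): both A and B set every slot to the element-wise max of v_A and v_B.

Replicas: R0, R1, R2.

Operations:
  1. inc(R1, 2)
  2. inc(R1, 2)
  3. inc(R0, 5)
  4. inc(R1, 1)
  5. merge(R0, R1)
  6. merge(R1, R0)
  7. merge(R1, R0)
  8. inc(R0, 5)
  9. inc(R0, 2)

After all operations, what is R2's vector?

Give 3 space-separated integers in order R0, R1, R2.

Op 1: inc R1 by 2 -> R1=(0,2,0) value=2
Op 2: inc R1 by 2 -> R1=(0,4,0) value=4
Op 3: inc R0 by 5 -> R0=(5,0,0) value=5
Op 4: inc R1 by 1 -> R1=(0,5,0) value=5
Op 5: merge R0<->R1 -> R0=(5,5,0) R1=(5,5,0)
Op 6: merge R1<->R0 -> R1=(5,5,0) R0=(5,5,0)
Op 7: merge R1<->R0 -> R1=(5,5,0) R0=(5,5,0)
Op 8: inc R0 by 5 -> R0=(10,5,0) value=15
Op 9: inc R0 by 2 -> R0=(12,5,0) value=17

Answer: 0 0 0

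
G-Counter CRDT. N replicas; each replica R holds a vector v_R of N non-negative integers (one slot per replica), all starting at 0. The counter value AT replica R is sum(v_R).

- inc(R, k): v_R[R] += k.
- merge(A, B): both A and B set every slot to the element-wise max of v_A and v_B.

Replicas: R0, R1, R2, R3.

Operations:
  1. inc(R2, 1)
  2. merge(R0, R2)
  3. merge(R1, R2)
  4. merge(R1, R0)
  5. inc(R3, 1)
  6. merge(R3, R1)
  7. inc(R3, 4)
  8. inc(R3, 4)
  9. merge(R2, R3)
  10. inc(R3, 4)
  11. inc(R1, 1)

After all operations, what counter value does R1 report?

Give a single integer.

Answer: 3

Derivation:
Op 1: inc R2 by 1 -> R2=(0,0,1,0) value=1
Op 2: merge R0<->R2 -> R0=(0,0,1,0) R2=(0,0,1,0)
Op 3: merge R1<->R2 -> R1=(0,0,1,0) R2=(0,0,1,0)
Op 4: merge R1<->R0 -> R1=(0,0,1,0) R0=(0,0,1,0)
Op 5: inc R3 by 1 -> R3=(0,0,0,1) value=1
Op 6: merge R3<->R1 -> R3=(0,0,1,1) R1=(0,0,1,1)
Op 7: inc R3 by 4 -> R3=(0,0,1,5) value=6
Op 8: inc R3 by 4 -> R3=(0,0,1,9) value=10
Op 9: merge R2<->R3 -> R2=(0,0,1,9) R3=(0,0,1,9)
Op 10: inc R3 by 4 -> R3=(0,0,1,13) value=14
Op 11: inc R1 by 1 -> R1=(0,1,1,1) value=3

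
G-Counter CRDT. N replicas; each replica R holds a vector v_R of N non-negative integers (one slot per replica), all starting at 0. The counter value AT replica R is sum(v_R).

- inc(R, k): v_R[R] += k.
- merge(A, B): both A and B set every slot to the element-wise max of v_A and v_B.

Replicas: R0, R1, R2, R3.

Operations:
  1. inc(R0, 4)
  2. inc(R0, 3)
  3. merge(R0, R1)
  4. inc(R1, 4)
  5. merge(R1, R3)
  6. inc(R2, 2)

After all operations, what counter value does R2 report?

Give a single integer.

Answer: 2

Derivation:
Op 1: inc R0 by 4 -> R0=(4,0,0,0) value=4
Op 2: inc R0 by 3 -> R0=(7,0,0,0) value=7
Op 3: merge R0<->R1 -> R0=(7,0,0,0) R1=(7,0,0,0)
Op 4: inc R1 by 4 -> R1=(7,4,0,0) value=11
Op 5: merge R1<->R3 -> R1=(7,4,0,0) R3=(7,4,0,0)
Op 6: inc R2 by 2 -> R2=(0,0,2,0) value=2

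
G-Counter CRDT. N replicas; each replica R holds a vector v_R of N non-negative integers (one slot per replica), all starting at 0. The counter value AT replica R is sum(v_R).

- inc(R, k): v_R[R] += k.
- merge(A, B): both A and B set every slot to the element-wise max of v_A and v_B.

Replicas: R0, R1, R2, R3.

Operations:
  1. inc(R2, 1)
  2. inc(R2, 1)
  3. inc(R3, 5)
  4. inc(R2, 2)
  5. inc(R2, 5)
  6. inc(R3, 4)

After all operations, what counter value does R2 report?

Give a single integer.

Op 1: inc R2 by 1 -> R2=(0,0,1,0) value=1
Op 2: inc R2 by 1 -> R2=(0,0,2,0) value=2
Op 3: inc R3 by 5 -> R3=(0,0,0,5) value=5
Op 4: inc R2 by 2 -> R2=(0,0,4,0) value=4
Op 5: inc R2 by 5 -> R2=(0,0,9,0) value=9
Op 6: inc R3 by 4 -> R3=(0,0,0,9) value=9

Answer: 9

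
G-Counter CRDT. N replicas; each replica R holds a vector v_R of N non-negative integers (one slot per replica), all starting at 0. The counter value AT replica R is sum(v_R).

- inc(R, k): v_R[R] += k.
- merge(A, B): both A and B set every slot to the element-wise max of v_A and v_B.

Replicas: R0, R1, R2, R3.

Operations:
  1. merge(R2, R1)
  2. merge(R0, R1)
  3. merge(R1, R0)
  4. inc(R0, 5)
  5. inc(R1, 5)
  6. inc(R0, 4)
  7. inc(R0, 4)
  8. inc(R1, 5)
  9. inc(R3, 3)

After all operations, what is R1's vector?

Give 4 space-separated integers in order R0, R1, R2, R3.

Answer: 0 10 0 0

Derivation:
Op 1: merge R2<->R1 -> R2=(0,0,0,0) R1=(0,0,0,0)
Op 2: merge R0<->R1 -> R0=(0,0,0,0) R1=(0,0,0,0)
Op 3: merge R1<->R0 -> R1=(0,0,0,0) R0=(0,0,0,0)
Op 4: inc R0 by 5 -> R0=(5,0,0,0) value=5
Op 5: inc R1 by 5 -> R1=(0,5,0,0) value=5
Op 6: inc R0 by 4 -> R0=(9,0,0,0) value=9
Op 7: inc R0 by 4 -> R0=(13,0,0,0) value=13
Op 8: inc R1 by 5 -> R1=(0,10,0,0) value=10
Op 9: inc R3 by 3 -> R3=(0,0,0,3) value=3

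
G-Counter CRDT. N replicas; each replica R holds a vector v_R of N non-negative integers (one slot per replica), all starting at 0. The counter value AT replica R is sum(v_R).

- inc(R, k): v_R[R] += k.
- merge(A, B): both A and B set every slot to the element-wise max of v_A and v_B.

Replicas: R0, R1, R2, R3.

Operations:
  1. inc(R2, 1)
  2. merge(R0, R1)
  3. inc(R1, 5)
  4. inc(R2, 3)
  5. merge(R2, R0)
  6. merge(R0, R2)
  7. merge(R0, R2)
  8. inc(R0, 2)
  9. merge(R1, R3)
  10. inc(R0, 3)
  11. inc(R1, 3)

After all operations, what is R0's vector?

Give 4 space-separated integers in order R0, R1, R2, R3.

Answer: 5 0 4 0

Derivation:
Op 1: inc R2 by 1 -> R2=(0,0,1,0) value=1
Op 2: merge R0<->R1 -> R0=(0,0,0,0) R1=(0,0,0,0)
Op 3: inc R1 by 5 -> R1=(0,5,0,0) value=5
Op 4: inc R2 by 3 -> R2=(0,0,4,0) value=4
Op 5: merge R2<->R0 -> R2=(0,0,4,0) R0=(0,0,4,0)
Op 6: merge R0<->R2 -> R0=(0,0,4,0) R2=(0,0,4,0)
Op 7: merge R0<->R2 -> R0=(0,0,4,0) R2=(0,0,4,0)
Op 8: inc R0 by 2 -> R0=(2,0,4,0) value=6
Op 9: merge R1<->R3 -> R1=(0,5,0,0) R3=(0,5,0,0)
Op 10: inc R0 by 3 -> R0=(5,0,4,0) value=9
Op 11: inc R1 by 3 -> R1=(0,8,0,0) value=8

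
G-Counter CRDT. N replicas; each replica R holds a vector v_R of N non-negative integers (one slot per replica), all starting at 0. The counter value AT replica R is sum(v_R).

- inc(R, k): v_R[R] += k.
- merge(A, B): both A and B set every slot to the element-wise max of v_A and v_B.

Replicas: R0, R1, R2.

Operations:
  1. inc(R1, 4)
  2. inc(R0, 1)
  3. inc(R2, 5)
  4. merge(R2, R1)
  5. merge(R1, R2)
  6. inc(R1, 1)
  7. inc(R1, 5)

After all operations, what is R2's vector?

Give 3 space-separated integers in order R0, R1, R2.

Answer: 0 4 5

Derivation:
Op 1: inc R1 by 4 -> R1=(0,4,0) value=4
Op 2: inc R0 by 1 -> R0=(1,0,0) value=1
Op 3: inc R2 by 5 -> R2=(0,0,5) value=5
Op 4: merge R2<->R1 -> R2=(0,4,5) R1=(0,4,5)
Op 5: merge R1<->R2 -> R1=(0,4,5) R2=(0,4,5)
Op 6: inc R1 by 1 -> R1=(0,5,5) value=10
Op 7: inc R1 by 5 -> R1=(0,10,5) value=15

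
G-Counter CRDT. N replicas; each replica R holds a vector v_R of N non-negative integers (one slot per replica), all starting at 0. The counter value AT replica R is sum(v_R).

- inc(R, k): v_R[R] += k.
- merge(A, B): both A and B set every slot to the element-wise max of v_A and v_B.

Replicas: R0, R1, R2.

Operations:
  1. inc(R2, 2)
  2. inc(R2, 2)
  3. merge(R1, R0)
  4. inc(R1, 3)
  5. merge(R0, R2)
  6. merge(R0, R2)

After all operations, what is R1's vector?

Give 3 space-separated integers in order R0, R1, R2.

Answer: 0 3 0

Derivation:
Op 1: inc R2 by 2 -> R2=(0,0,2) value=2
Op 2: inc R2 by 2 -> R2=(0,0,4) value=4
Op 3: merge R1<->R0 -> R1=(0,0,0) R0=(0,0,0)
Op 4: inc R1 by 3 -> R1=(0,3,0) value=3
Op 5: merge R0<->R2 -> R0=(0,0,4) R2=(0,0,4)
Op 6: merge R0<->R2 -> R0=(0,0,4) R2=(0,0,4)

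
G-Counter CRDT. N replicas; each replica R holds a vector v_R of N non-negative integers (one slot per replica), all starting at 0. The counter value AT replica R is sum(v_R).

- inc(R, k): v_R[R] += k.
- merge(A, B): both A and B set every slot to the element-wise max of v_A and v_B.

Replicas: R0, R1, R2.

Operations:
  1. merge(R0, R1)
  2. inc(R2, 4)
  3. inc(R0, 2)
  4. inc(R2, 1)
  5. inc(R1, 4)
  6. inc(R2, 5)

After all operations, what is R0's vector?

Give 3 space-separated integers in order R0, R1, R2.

Answer: 2 0 0

Derivation:
Op 1: merge R0<->R1 -> R0=(0,0,0) R1=(0,0,0)
Op 2: inc R2 by 4 -> R2=(0,0,4) value=4
Op 3: inc R0 by 2 -> R0=(2,0,0) value=2
Op 4: inc R2 by 1 -> R2=(0,0,5) value=5
Op 5: inc R1 by 4 -> R1=(0,4,0) value=4
Op 6: inc R2 by 5 -> R2=(0,0,10) value=10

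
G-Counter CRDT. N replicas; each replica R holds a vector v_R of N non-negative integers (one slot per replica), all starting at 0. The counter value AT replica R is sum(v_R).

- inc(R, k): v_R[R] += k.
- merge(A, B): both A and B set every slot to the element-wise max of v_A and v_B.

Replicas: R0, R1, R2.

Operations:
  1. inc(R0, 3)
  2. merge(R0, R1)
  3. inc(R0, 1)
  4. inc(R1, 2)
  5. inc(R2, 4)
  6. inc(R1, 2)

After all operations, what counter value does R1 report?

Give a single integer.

Answer: 7

Derivation:
Op 1: inc R0 by 3 -> R0=(3,0,0) value=3
Op 2: merge R0<->R1 -> R0=(3,0,0) R1=(3,0,0)
Op 3: inc R0 by 1 -> R0=(4,0,0) value=4
Op 4: inc R1 by 2 -> R1=(3,2,0) value=5
Op 5: inc R2 by 4 -> R2=(0,0,4) value=4
Op 6: inc R1 by 2 -> R1=(3,4,0) value=7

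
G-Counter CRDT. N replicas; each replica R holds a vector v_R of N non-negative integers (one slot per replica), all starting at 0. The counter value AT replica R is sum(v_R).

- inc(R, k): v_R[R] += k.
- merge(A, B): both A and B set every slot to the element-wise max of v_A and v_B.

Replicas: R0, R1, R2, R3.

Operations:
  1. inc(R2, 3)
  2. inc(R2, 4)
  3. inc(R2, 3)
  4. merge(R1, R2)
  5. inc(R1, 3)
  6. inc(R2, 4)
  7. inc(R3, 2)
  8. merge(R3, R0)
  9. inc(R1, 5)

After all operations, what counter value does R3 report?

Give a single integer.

Op 1: inc R2 by 3 -> R2=(0,0,3,0) value=3
Op 2: inc R2 by 4 -> R2=(0,0,7,0) value=7
Op 3: inc R2 by 3 -> R2=(0,0,10,0) value=10
Op 4: merge R1<->R2 -> R1=(0,0,10,0) R2=(0,0,10,0)
Op 5: inc R1 by 3 -> R1=(0,3,10,0) value=13
Op 6: inc R2 by 4 -> R2=(0,0,14,0) value=14
Op 7: inc R3 by 2 -> R3=(0,0,0,2) value=2
Op 8: merge R3<->R0 -> R3=(0,0,0,2) R0=(0,0,0,2)
Op 9: inc R1 by 5 -> R1=(0,8,10,0) value=18

Answer: 2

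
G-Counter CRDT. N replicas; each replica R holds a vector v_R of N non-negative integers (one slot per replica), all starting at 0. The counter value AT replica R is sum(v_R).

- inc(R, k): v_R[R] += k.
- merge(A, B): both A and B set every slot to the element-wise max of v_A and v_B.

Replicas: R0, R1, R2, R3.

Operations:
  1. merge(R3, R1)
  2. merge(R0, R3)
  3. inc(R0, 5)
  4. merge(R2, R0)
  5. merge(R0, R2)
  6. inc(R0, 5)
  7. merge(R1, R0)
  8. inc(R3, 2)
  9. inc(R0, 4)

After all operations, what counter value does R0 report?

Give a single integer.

Op 1: merge R3<->R1 -> R3=(0,0,0,0) R1=(0,0,0,0)
Op 2: merge R0<->R3 -> R0=(0,0,0,0) R3=(0,0,0,0)
Op 3: inc R0 by 5 -> R0=(5,0,0,0) value=5
Op 4: merge R2<->R0 -> R2=(5,0,0,0) R0=(5,0,0,0)
Op 5: merge R0<->R2 -> R0=(5,0,0,0) R2=(5,0,0,0)
Op 6: inc R0 by 5 -> R0=(10,0,0,0) value=10
Op 7: merge R1<->R0 -> R1=(10,0,0,0) R0=(10,0,0,0)
Op 8: inc R3 by 2 -> R3=(0,0,0,2) value=2
Op 9: inc R0 by 4 -> R0=(14,0,0,0) value=14

Answer: 14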